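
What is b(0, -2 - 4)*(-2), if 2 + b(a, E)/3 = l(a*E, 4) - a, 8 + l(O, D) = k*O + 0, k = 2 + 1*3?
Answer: 60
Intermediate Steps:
k = 5 (k = 2 + 3 = 5)
l(O, D) = -8 + 5*O (l(O, D) = -8 + (5*O + 0) = -8 + 5*O)
b(a, E) = -30 - 3*a + 15*E*a (b(a, E) = -6 + 3*((-8 + 5*(a*E)) - a) = -6 + 3*((-8 + 5*(E*a)) - a) = -6 + 3*((-8 + 5*E*a) - a) = -6 + 3*(-8 - a + 5*E*a) = -6 + (-24 - 3*a + 15*E*a) = -30 - 3*a + 15*E*a)
b(0, -2 - 4)*(-2) = (-30 - 3*0 + 15*(-2 - 4)*0)*(-2) = (-30 + 0 + 15*(-6)*0)*(-2) = (-30 + 0 + 0)*(-2) = -30*(-2) = 60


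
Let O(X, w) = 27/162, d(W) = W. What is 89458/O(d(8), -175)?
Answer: 536748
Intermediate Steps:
O(X, w) = ⅙ (O(X, w) = 27*(1/162) = ⅙)
89458/O(d(8), -175) = 89458/(⅙) = 89458*6 = 536748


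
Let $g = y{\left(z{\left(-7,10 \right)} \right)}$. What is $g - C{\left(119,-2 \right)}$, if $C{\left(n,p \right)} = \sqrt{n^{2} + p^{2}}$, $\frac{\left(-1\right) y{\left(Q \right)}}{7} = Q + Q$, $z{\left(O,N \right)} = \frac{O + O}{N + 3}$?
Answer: $\frac{196}{13} - \sqrt{14165} \approx -103.94$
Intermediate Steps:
$z{\left(O,N \right)} = \frac{2 O}{3 + N}$
$y{\left(Q \right)} = - 14 Q$ ($y{\left(Q \right)} = - 7 \left(Q + Q\right) = - 7 \cdot 2 Q = - 14 Q$)
$g = \frac{196}{13}$ ($g = - 14 \cdot 2 \left(-7\right) \frac{1}{3 + 10} = - 14 \cdot 2 \left(-7\right) \frac{1}{13} = \left(-14\right) \left(- \frac{14}{13}\right) = \frac{196}{13} \approx 15.077$)
$g - C{\left(119,-2 \right)} = \frac{196}{13} - \sqrt{119^{2} + \left(-2\right)^{2}} = \frac{196}{13} - \sqrt{14161 + 4} = \frac{196}{13} - \sqrt{14165}$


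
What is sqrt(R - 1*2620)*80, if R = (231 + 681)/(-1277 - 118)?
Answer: 32*I*sqrt(141662715)/93 ≈ 4095.4*I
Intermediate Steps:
R = -304/465 (R = 912/(-1395) = 912*(-1/1395) = -304/465 ≈ -0.65376)
sqrt(R - 1*2620)*80 = sqrt(-304/465 - 1*2620)*80 = sqrt(-304/465 - 2620)*80 = sqrt(-1218604/465)*80 = (2*I*sqrt(141662715)/465)*80 = 32*I*sqrt(141662715)/93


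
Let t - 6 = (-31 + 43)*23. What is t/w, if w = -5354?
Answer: -141/2677 ≈ -0.052671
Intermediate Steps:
t = 282 (t = 6 + (-31 + 43)*23 = 6 + 12*23 = 6 + 276 = 282)
t/w = 282/(-5354) = 282*(-1/5354) = -141/2677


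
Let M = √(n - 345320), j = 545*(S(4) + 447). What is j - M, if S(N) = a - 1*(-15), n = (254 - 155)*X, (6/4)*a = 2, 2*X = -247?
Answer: 757550/3 - I*√1430186/2 ≈ 2.5252e+5 - 597.95*I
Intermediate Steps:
X = -247/2 (X = (½)*(-247) = -247/2 ≈ -123.50)
a = 4/3 (a = (⅔)*2 = 4/3 ≈ 1.3333)
n = -24453/2 (n = (254 - 155)*(-247/2) = 99*(-247/2) = -24453/2 ≈ -12227.)
S(N) = 49/3 (S(N) = 4/3 - 1*(-15) = 4/3 + 15 = 49/3)
j = 757550/3 (j = 545*(49/3 + 447) = 545*(1390/3) = 757550/3 ≈ 2.5252e+5)
M = I*√1430186/2 (M = √(-24453/2 - 345320) = √(-715093/2) = I*√1430186/2 ≈ 597.95*I)
j - M = 757550/3 - I*√1430186/2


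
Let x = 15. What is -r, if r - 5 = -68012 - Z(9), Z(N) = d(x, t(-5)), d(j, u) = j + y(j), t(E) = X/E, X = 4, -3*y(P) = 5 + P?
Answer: 204046/3 ≈ 68015.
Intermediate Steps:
y(P) = -5/3 - P/3 (y(P) = -(5 + P)/3 = -5/3 - P/3)
t(E) = 4/E
d(j, u) = -5/3 + 2*j/3 (d(j, u) = j + (-5/3 - j/3) = -5/3 + 2*j/3)
Z(N) = 25/3 (Z(N) = -5/3 + (⅔)*15 = -5/3 + 10 = 25/3)
r = -204046/3 (r = 5 + (-68012 - 1*25/3) = 5 + (-68012 - 25/3) = 5 - 204061/3 = -204046/3 ≈ -68015.)
-r = -1*(-204046/3) = 204046/3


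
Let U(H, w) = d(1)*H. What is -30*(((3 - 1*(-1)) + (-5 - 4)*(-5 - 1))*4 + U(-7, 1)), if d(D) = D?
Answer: -6750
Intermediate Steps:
U(H, w) = H (U(H, w) = 1*H = H)
-30*(((3 - 1*(-1)) + (-5 - 4)*(-5 - 1))*4 + U(-7, 1)) = -30*(((3 - 1*(-1)) + (-5 - 4)*(-5 - 1))*4 - 7) = -30*(((3 + 1) - 9*(-6))*4 - 7) = -30*((4 + 54)*4 - 7) = -30*(58*4 - 7) = -30*(232 - 7) = -30*225 = -6750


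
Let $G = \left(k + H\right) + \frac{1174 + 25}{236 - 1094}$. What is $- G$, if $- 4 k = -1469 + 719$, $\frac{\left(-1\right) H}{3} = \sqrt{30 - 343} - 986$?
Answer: $- \frac{122620}{39} + 3 i \sqrt{313} \approx -3144.1 + 53.075 i$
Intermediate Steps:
$H = 2958 - 3 i \sqrt{313}$ ($H = - 3 \left(\sqrt{30 - 343} - 986\right) = - 3 \left(\sqrt{-313} - 986\right) = - 3 \left(i \sqrt{313} - 986\right) = - 3 \left(-986 + i \sqrt{313}\right) = 2958 - 3 i \sqrt{313} \approx 2958.0 - 53.075 i$)
$k = \frac{375}{2}$ ($k = - \frac{-1469 + 719}{4} = \left(- \frac{1}{4}\right) \left(-750\right) = \frac{375}{2} \approx 187.5$)
$G = \frac{122620}{39} - 3 i \sqrt{313}$ ($G = \left(\frac{375}{2} + \left(2958 - 3 i \sqrt{313}\right)\right) + \frac{1174 + 25}{236 - 1094} = \left(\frac{6291}{2} - 3 i \sqrt{313}\right) + \frac{1199}{-858} = \left(\frac{6291}{2} - 3 i \sqrt{313}\right) + 1199 \left(- \frac{1}{858}\right) = \left(\frac{6291}{2} - 3 i \sqrt{313}\right) - \frac{109}{78} = \frac{122620}{39} - 3 i \sqrt{313} \approx 3144.1 - 53.075 i$)
$- G = - (\frac{122620}{39} - 3 i \sqrt{313}) = - \frac{122620}{39} + 3 i \sqrt{313}$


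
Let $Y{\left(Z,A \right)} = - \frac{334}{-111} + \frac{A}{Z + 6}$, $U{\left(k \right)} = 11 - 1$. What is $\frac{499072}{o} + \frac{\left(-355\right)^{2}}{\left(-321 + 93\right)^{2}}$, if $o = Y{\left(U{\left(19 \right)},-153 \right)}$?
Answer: $- \frac{46074648909073}{605041776} \approx -76151.0$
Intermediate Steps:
$U{\left(k \right)} = 10$
$Y{\left(Z,A \right)} = \frac{334}{111} + \frac{A}{6 + Z}$ ($Y{\left(Z,A \right)} = \left(-334\right) \left(- \frac{1}{111}\right) + \frac{A}{6 + Z} = \frac{334}{111} + \frac{A}{6 + Z}$)
$o = - \frac{11639}{1776}$ ($o = \frac{2004 + 111 \left(-153\right) + 334 \cdot 10}{111 \left(6 + 10\right)} = \frac{2004 - 16983 + 3340}{111 \cdot 16} = \frac{1}{111} \cdot \frac{1}{16} \left(-11639\right) = - \frac{11639}{1776} \approx -6.5535$)
$\frac{499072}{o} + \frac{\left(-355\right)^{2}}{\left(-321 + 93\right)^{2}} = \frac{499072}{- \frac{11639}{1776}} + \frac{\left(-355\right)^{2}}{\left(-321 + 93\right)^{2}} = 499072 \left(- \frac{1776}{11639}\right) + \frac{126025}{\left(-228\right)^{2}} = - \frac{886351872}{11639} + \frac{126025}{51984} = - \frac{46074648909073}{605041776}$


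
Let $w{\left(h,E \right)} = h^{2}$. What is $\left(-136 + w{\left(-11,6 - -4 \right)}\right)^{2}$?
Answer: $225$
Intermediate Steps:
$\left(-136 + w{\left(-11,6 - -4 \right)}\right)^{2} = \left(-136 + \left(-11\right)^{2}\right)^{2} = \left(-136 + 121\right)^{2} = \left(-15\right)^{2} = 225$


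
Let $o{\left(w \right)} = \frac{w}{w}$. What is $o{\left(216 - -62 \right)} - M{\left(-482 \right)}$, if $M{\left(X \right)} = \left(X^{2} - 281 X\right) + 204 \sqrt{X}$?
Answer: $-367765 - 204 i \sqrt{482} \approx -3.6777 \cdot 10^{5} - 4478.7 i$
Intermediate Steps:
$o{\left(w \right)} = 1$
$M{\left(X \right)} = X^{2} - 281 X + 204 \sqrt{X}$
$o{\left(216 - -62 \right)} - M{\left(-482 \right)} = 1 - \left(\left(-482\right)^{2} - -135442 + 204 \sqrt{-482}\right) = 1 - \left(232324 + 135442 + 204 i \sqrt{482}\right) = 1 - \left(367766 + 204 i \sqrt{482}\right) = -367765 - 204 i \sqrt{482}$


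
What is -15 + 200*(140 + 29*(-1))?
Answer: 22185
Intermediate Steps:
-15 + 200*(140 + 29*(-1)) = -15 + 200*(140 - 29) = -15 + 200*111 = -15 + 22200 = 22185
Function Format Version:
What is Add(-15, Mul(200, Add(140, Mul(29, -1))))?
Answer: 22185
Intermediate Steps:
Add(-15, Mul(200, Add(140, Mul(29, -1)))) = Add(-15, Mul(200, Add(140, -29))) = Add(-15, Mul(200, 111)) = Add(-15, 22200) = 22185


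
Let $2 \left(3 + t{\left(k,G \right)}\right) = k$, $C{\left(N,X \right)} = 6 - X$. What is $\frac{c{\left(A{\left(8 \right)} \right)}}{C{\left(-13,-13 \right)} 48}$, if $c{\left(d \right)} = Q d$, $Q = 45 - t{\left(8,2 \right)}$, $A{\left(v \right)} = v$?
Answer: $\frac{22}{57} \approx 0.38596$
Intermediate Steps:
$t{\left(k,G \right)} = -3 + \frac{k}{2}$
$Q = 44$ ($Q = 45 - \left(-3 + \frac{1}{2} \cdot 8\right) = 45 - \left(-3 + 4\right) = 45 - 1 = 44$)
$c{\left(d \right)} = 44 d$
$\frac{c{\left(A{\left(8 \right)} \right)}}{C{\left(-13,-13 \right)} 48} = \frac{44 \cdot 8}{\left(6 - -13\right) 48} = \frac{352}{\left(6 + 13\right) 48} = \frac{352}{19 \cdot 48} = \frac{352}{912} = 352 \cdot \frac{1}{912} = \frac{22}{57}$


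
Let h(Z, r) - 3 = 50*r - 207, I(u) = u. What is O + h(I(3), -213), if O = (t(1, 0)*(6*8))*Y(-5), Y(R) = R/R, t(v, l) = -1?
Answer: -10902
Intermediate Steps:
Y(R) = 1
h(Z, r) = -204 + 50*r (h(Z, r) = 3 + (50*r - 207) = 3 + (-207 + 50*r) = -204 + 50*r)
O = -48 (O = -6*8*1 = -1*48*1 = -48*1 = -48)
O + h(I(3), -213) = -48 + (-204 + 50*(-213)) = -48 + (-204 - 10650) = -48 - 10854 = -10902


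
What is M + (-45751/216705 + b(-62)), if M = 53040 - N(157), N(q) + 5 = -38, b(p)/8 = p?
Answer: 11395820084/216705 ≈ 52587.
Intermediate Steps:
b(p) = 8*p
N(q) = -43 (N(q) = -5 - 38 = -43)
M = 53083 (M = 53040 - 1*(-43) = 53040 + 43 = 53083)
M + (-45751/216705 + b(-62)) = 53083 + (-45751/216705 + 8*(-62)) = 53083 + (-45751*1/216705 - 496) = 53083 + (-45751/216705 - 496) = 53083 - 107531431/216705 = 11395820084/216705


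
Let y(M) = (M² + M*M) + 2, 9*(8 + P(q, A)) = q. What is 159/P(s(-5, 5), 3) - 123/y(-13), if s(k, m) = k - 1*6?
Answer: -496749/28220 ≈ -17.603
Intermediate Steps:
s(k, m) = -6 + k (s(k, m) = k - 6 = -6 + k)
P(q, A) = -8 + q/9
y(M) = 2 + 2*M² (y(M) = (M² + M²) + 2 = 2*M² + 2 = 2 + 2*M²)
159/P(s(-5, 5), 3) - 123/y(-13) = 159/(-8 + (-6 - 5)/9) - 123/(2 + 2*(-13)²) = 159/(-8 + (⅑)*(-11)) - 123/(2 + 2*169) = 159/(-8 - 11/9) - 123/(2 + 338) = 159/(-83/9) - 123/340 = 159*(-9/83) - 123*1/340 = -1431/83 - 123/340 = -496749/28220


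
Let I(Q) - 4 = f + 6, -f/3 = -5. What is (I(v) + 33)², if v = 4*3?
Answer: 3364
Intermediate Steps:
f = 15 (f = -3*(-5) = 15)
v = 12
I(Q) = 25 (I(Q) = 4 + (15 + 6) = 4 + 21 = 25)
(I(v) + 33)² = (25 + 33)² = 58² = 3364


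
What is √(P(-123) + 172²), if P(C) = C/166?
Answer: √815196286/166 ≈ 172.00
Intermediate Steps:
P(C) = C/166 (P(C) = C*(1/166) = C/166)
√(P(-123) + 172²) = √((1/166)*(-123) + 172²) = √(-123/166 + 29584) = √(4910821/166) = √815196286/166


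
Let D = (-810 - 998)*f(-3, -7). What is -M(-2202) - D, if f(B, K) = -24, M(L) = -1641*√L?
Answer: -43392 + 1641*I*√2202 ≈ -43392.0 + 77005.0*I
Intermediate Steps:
D = 43392 (D = (-810 - 998)*(-24) = -1808*(-24) = 43392)
-M(-2202) - D = -(-1641)*√(-2202) - 1*43392 = -(-1641)*I*√2202 - 43392 = 1641*I*√2202 - 43392 = -43392 + 1641*I*√2202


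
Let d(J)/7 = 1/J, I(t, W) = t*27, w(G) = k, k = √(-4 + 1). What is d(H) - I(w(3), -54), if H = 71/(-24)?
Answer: -168/71 - 27*I*√3 ≈ -2.3662 - 46.765*I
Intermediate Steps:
k = I*√3 (k = √(-3) = I*√3 ≈ 1.732*I)
w(G) = I*√3
I(t, W) = 27*t
H = -71/24 (H = 71*(-1/24) = -71/24 ≈ -2.9583)
d(J) = 7/J (d(J) = 7*(1/J) = 7/J)
d(H) - I(w(3), -54) = 7/(-71/24) - 27*I*√3 = 7*(-24/71) - 27*I*√3 = -168/71 - 27*I*√3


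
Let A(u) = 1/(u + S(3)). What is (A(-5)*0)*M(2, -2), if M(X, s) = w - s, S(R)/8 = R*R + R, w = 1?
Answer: 0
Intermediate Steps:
S(R) = 8*R + 8*R² (S(R) = 8*(R*R + R) = 8*(R² + R) = 8*(R + R²) = 8*R + 8*R²)
M(X, s) = 1 - s
A(u) = 1/(96 + u) (A(u) = 1/(u + 8*3*(1 + 3)) = 1/(u + 8*3*4) = 1/(u + 96) = 1/(96 + u))
(A(-5)*0)*M(2, -2) = (0/(96 - 5))*(1 - 1*(-2)) = (0/91)*(1 + 2) = ((1/91)*0)*3 = 0*3 = 0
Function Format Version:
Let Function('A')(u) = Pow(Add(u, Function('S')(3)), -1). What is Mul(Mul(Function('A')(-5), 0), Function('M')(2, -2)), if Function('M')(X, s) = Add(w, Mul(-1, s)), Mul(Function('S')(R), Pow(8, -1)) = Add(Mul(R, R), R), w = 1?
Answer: 0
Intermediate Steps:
Function('S')(R) = Add(Mul(8, R), Mul(8, Pow(R, 2))) (Function('S')(R) = Mul(8, Add(Mul(R, R), R)) = Mul(8, Add(Pow(R, 2), R)) = Mul(8, Add(R, Pow(R, 2))) = Add(Mul(8, R), Mul(8, Pow(R, 2))))
Function('M')(X, s) = Add(1, Mul(-1, s))
Function('A')(u) = Pow(Add(96, u), -1) (Function('A')(u) = Pow(Add(u, Mul(8, 3, Add(1, 3))), -1) = Pow(Add(u, Mul(8, 3, 4)), -1) = Pow(Add(u, 96), -1) = Pow(Add(96, u), -1))
Mul(Mul(Function('A')(-5), 0), Function('M')(2, -2)) = Mul(Mul(Pow(Add(96, -5), -1), 0), Add(1, Mul(-1, -2))) = Mul(Mul(Pow(91, -1), 0), Add(1, 2)) = Mul(Mul(Rational(1, 91), 0), 3) = Mul(0, 3) = 0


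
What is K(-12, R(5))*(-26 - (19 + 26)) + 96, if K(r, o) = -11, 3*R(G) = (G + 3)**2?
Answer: 877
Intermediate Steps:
R(G) = (3 + G)**2/3 (R(G) = (G + 3)**2/3 = (3 + G)**2/3)
K(-12, R(5))*(-26 - (19 + 26)) + 96 = -11*(-26 - (19 + 26)) + 96 = -11*(-26 - 1*45) + 96 = -11*(-26 - 45) + 96 = -11*(-71) + 96 = 781 + 96 = 877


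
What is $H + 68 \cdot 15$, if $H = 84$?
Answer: $1104$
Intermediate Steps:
$H + 68 \cdot 15 = 84 + 68 \cdot 15 = 84 + 1020 = 1104$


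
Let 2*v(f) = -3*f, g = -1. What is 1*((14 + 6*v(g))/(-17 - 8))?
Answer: -23/25 ≈ -0.92000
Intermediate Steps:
v(f) = -3*f/2 (v(f) = (-3*f)/2 = -3*f/2)
1*((14 + 6*v(g))/(-17 - 8)) = 1*((14 + 6*(-3/2*(-1)))/(-17 - 8)) = 1*((14 + 6*(3/2))/(-25)) = 1*((14 + 9)*(-1/25)) = 1*(23*(-1/25)) = 1*(-23/25) = -23/25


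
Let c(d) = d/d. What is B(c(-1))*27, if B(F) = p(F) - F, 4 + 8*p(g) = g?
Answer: -297/8 ≈ -37.125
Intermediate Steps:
c(d) = 1
p(g) = -½ + g/8
B(F) = -½ - 7*F/8 (B(F) = (-½ + F/8) - F = -½ - 7*F/8)
B(c(-1))*27 = (-½ - 7/8*1)*27 = (-½ - 7/8)*27 = -11/8*27 = -297/8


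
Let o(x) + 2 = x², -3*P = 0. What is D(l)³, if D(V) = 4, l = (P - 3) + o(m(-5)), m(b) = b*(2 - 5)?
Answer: 64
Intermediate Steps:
P = 0 (P = -⅓*0 = 0)
m(b) = -3*b (m(b) = b*(-3) = -3*b)
o(x) = -2 + x²
l = 220 (l = (0 - 3) + (-2 + (-3*(-5))²) = -3 + (-2 + 15²) = -3 + (-2 + 225) = -3 + 223 = 220)
D(l)³ = 4³ = 64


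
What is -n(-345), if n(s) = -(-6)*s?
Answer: 2070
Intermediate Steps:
n(s) = 6*s
-n(-345) = -6*(-345) = -1*(-2070) = 2070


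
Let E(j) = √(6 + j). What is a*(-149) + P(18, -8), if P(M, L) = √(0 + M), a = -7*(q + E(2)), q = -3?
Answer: -3129 + 2089*√2 ≈ -174.71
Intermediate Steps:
a = 21 - 14*√2 (a = -7*(-3 + √(6 + 2)) = -7*(-3 + √8) = -7*(-3 + 2*√2) = 21 - 14*√2 ≈ 1.2010)
P(M, L) = √M
a*(-149) + P(18, -8) = (21 - 14*√2)*(-149) + √18 = (-3129 + 2086*√2) + 3*√2 = -3129 + 2089*√2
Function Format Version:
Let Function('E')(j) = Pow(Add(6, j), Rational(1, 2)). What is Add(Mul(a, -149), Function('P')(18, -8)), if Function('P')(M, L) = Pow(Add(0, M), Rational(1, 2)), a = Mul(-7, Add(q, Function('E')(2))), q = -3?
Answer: Add(-3129, Mul(2089, Pow(2, Rational(1, 2)))) ≈ -174.71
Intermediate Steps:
a = Add(21, Mul(-14, Pow(2, Rational(1, 2)))) (a = Mul(-7, Add(-3, Pow(Add(6, 2), Rational(1, 2)))) = Mul(-7, Add(-3, Pow(8, Rational(1, 2)))) = Mul(-7, Add(-3, Mul(2, Pow(2, Rational(1, 2))))) = Add(21, Mul(-14, Pow(2, Rational(1, 2)))) ≈ 1.2010)
Function('P')(M, L) = Pow(M, Rational(1, 2))
Add(Mul(a, -149), Function('P')(18, -8)) = Add(Mul(Add(21, Mul(-14, Pow(2, Rational(1, 2)))), -149), Pow(18, Rational(1, 2))) = Add(Add(-3129, Mul(2086, Pow(2, Rational(1, 2)))), Mul(3, Pow(2, Rational(1, 2)))) = Add(-3129, Mul(2089, Pow(2, Rational(1, 2))))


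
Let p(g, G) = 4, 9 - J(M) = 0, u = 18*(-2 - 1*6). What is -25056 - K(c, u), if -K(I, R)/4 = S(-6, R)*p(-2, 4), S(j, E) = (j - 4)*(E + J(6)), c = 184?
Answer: -3456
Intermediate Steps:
u = -144 (u = 18*(-2 - 6) = 18*(-8) = -144)
J(M) = 9 (J(M) = 9 - 1*0 = 9 + 0 = 9)
S(j, E) = (-4 + j)*(9 + E) (S(j, E) = (j - 4)*(E + 9) = (-4 + j)*(9 + E))
K(I, R) = 1440 + 160*R (K(I, R) = -4*(-36 - 4*R + 9*(-6) + R*(-6))*4 = -4*(-36 - 4*R - 54 - 6*R)*4 = -4*(-90 - 10*R)*4 = -4*(-360 - 40*R) = 1440 + 160*R)
-25056 - K(c, u) = -25056 - (1440 + 160*(-144)) = -25056 - (1440 - 23040) = -25056 - 1*(-21600) = -25056 + 21600 = -3456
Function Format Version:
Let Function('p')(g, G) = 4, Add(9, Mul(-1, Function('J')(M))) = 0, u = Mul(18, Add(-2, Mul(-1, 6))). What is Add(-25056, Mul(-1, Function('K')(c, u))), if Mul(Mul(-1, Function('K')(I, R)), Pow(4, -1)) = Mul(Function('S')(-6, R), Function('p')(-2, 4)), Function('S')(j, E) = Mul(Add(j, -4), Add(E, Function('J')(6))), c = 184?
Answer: -3456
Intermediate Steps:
u = -144 (u = Mul(18, Add(-2, -6)) = Mul(18, -8) = -144)
Function('J')(M) = 9 (Function('J')(M) = Add(9, Mul(-1, 0)) = Add(9, 0) = 9)
Function('S')(j, E) = Mul(Add(-4, j), Add(9, E)) (Function('S')(j, E) = Mul(Add(j, -4), Add(E, 9)) = Mul(Add(-4, j), Add(9, E)))
Function('K')(I, R) = Add(1440, Mul(160, R)) (Function('K')(I, R) = Mul(-4, Mul(Add(-36, Mul(-4, R), Mul(9, -6), Mul(R, -6)), 4)) = Mul(-4, Mul(Add(-36, Mul(-4, R), -54, Mul(-6, R)), 4)) = Mul(-4, Mul(Add(-90, Mul(-10, R)), 4)) = Mul(-4, Add(-360, Mul(-40, R))) = Add(1440, Mul(160, R)))
Add(-25056, Mul(-1, Function('K')(c, u))) = Add(-25056, Mul(-1, Add(1440, Mul(160, -144)))) = Add(-25056, Mul(-1, Add(1440, -23040))) = Add(-25056, Mul(-1, -21600)) = Add(-25056, 21600) = -3456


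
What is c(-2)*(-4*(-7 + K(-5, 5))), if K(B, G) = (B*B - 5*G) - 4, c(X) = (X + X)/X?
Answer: 88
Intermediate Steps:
c(X) = 2 (c(X) = (2*X)/X = 2)
K(B, G) = -4 + B**2 - 5*G (K(B, G) = (B**2 - 5*G) - 4 = -4 + B**2 - 5*G)
c(-2)*(-4*(-7 + K(-5, 5))) = 2*(-4*(-7 + (-4 + (-5)**2 - 5*5))) = 2*(-4*(-7 + (-4 + 25 - 25))) = 2*(-4*(-7 - 4)) = 2*(-4*(-11)) = 2*44 = 88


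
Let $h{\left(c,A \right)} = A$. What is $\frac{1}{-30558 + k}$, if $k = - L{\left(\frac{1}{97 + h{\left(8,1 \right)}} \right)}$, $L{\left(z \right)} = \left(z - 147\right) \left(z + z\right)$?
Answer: $- \frac{4802}{146725111} \approx -3.2728 \cdot 10^{-5}$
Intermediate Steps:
$L{\left(z \right)} = 2 z \left(-147 + z\right)$ ($L{\left(z \right)} = \left(-147 + z\right) 2 z = 2 z \left(-147 + z\right)$)
$k = \frac{14405}{4802}$ ($k = - \frac{2 \left(-147 + \frac{1}{97 + 1}\right)}{97 + 1} = - \frac{2 \left(-147 + \frac{1}{98}\right)}{98} = - \frac{2 \left(-14405\right)}{98 \cdot 98} = \left(-1\right) \left(- \frac{14405}{4802}\right) = \frac{14405}{4802} \approx 2.9998$)
$\frac{1}{-30558 + k} = \frac{1}{-30558 + \frac{14405}{4802}} = \frac{1}{- \frac{146725111}{4802}} = - \frac{4802}{146725111}$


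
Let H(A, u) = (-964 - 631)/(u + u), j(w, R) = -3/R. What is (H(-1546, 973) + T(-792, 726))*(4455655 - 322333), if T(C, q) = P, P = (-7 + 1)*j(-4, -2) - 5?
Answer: -59600436579/973 ≈ -6.1254e+7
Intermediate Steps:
P = -14 (P = (-7 + 1)*(-3/(-2)) - 5 = -(-18)*(-1)/2 - 5 = -6*3/2 - 5 = -9 - 5 = -14)
T(C, q) = -14
H(A, u) = -1595/(2*u) (H(A, u) = -1595*1/(2*u) = -1595/(2*u))
(H(-1546, 973) + T(-792, 726))*(4455655 - 322333) = (-1595/2/973 - 14)*(4455655 - 322333) = (-1595/2*1/973 - 14)*4133322 = (-1595/1946 - 14)*4133322 = -28839/1946*4133322 = -59600436579/973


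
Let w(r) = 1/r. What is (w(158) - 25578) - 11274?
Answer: -5822615/158 ≈ -36852.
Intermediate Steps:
(w(158) - 25578) - 11274 = (1/158 - 25578) - 11274 = -4041323/158 - 11274 = -5822615/158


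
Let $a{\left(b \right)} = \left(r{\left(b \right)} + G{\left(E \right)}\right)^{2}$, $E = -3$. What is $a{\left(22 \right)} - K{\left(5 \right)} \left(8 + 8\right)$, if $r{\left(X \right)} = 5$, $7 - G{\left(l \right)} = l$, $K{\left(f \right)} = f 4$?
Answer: $-95$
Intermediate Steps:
$K{\left(f \right)} = 4 f$
$G{\left(l \right)} = 7 - l$
$a{\left(b \right)} = 225$ ($a{\left(b \right)} = \left(5 + \left(7 - -3\right)\right)^{2} = \left(5 + \left(7 + 3\right)\right)^{2} = \left(5 + 10\right)^{2} = 15^{2} = 225$)
$a{\left(22 \right)} - K{\left(5 \right)} \left(8 + 8\right) = 225 - 4 \cdot 5 \left(8 + 8\right) = 225 - 20 \cdot 16 = 225 - 320 = -95$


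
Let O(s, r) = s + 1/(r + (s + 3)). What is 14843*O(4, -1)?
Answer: 371075/6 ≈ 61846.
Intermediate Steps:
O(s, r) = s + 1/(3 + r + s) (O(s, r) = s + 1/(r + (3 + s)) = s + 1/(3 + r + s))
14843*O(4, -1) = 14843*((1 + 4² + 3*4 - 1*4)/(3 - 1 + 4)) = 14843*((1 + 16 + 12 - 4)/6) = 14843*((⅙)*25) = 14843*(25/6) = 371075/6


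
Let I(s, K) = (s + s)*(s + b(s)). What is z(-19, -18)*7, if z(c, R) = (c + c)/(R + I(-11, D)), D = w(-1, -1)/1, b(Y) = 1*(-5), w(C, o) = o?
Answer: -133/167 ≈ -0.79641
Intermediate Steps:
b(Y) = -5
D = -1 (D = -1/1 = -1*1 = -1)
I(s, K) = 2*s*(-5 + s) (I(s, K) = (s + s)*(s - 5) = (2*s)*(-5 + s) = 2*s*(-5 + s))
z(c, R) = 2*c/(352 + R) (z(c, R) = (c + c)/(R + 2*(-11)*(-5 - 11)) = (2*c)/(R + 2*(-11)*(-16)) = (2*c)/(R + 352) = (2*c)/(352 + R) = 2*c/(352 + R))
z(-19, -18)*7 = (2*(-19)/(352 - 18))*7 = (2*(-19)/334)*7 = (2*(-19)*(1/334))*7 = -19/167*7 = -133/167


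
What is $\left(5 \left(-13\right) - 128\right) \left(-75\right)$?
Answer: $14475$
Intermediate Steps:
$\left(5 \left(-13\right) - 128\right) \left(-75\right) = \left(-65 - 128\right) \left(-75\right) = \left(-193\right) \left(-75\right) = 14475$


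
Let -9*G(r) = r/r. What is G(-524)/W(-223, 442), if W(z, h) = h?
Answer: -1/3978 ≈ -0.00025138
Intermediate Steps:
G(r) = -⅑ (G(r) = -r/(9*r) = -⅑*1 = -⅑)
G(-524)/W(-223, 442) = -⅑/442 = -⅑*1/442 = -1/3978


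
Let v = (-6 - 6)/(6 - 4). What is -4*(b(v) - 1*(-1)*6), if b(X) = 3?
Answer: -36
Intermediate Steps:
v = -6 (v = -12/2 = -12*1/2 = -6)
-4*(b(v) - 1*(-1)*6) = -4*(3 - 1*(-1)*6) = -4*(3 + 1*6) = -4*(3 + 6) = -4*9 = -36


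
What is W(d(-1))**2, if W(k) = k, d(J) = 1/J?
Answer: 1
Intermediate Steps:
d(J) = 1/J
W(d(-1))**2 = (1/(-1))**2 = (-1)**2 = 1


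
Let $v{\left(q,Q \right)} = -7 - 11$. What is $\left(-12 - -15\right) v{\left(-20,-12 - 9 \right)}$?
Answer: $-54$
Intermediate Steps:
$v{\left(q,Q \right)} = -18$
$\left(-12 - -15\right) v{\left(-20,-12 - 9 \right)} = \left(-12 - -15\right) \left(-18\right) = \left(-12 + 15\right) \left(-18\right) = 3 \left(-18\right) = -54$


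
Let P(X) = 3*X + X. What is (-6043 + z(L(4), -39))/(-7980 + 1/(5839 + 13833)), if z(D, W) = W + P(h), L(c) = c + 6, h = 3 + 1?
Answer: 119330352/156982559 ≈ 0.76015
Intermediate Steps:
h = 4
L(c) = 6 + c
P(X) = 4*X
z(D, W) = 16 + W (z(D, W) = W + 4*4 = W + 16 = 16 + W)
(-6043 + z(L(4), -39))/(-7980 + 1/(5839 + 13833)) = (-6043 + (16 - 39))/(-7980 + 1/(5839 + 13833)) = (-6043 - 23)/(-7980 + 1/19672) = -6066/(-7980 + 1/19672) = -6066/(-156982559/19672) = -6066*(-19672/156982559) = 119330352/156982559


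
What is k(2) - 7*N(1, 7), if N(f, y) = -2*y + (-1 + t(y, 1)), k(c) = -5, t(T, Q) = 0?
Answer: 100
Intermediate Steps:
N(f, y) = -1 - 2*y (N(f, y) = -2*y + (-1 + 0) = -2*y - 1 = -1 - 2*y)
k(2) - 7*N(1, 7) = -5 - 7*(-1 - 2*7) = -5 - 7*(-1 - 14) = -5 - 7*(-15) = -5 + 105 = 100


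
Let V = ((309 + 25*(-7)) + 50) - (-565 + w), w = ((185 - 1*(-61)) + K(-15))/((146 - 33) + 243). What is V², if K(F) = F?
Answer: 70975886569/126736 ≈ 5.6003e+5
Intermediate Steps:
w = 231/356 (w = ((185 - 1*(-61)) - 15)/((146 - 33) + 243) = ((185 + 61) - 15)/(113 + 243) = (246 - 15)/356 = 231*(1/356) = 231/356 ≈ 0.64888)
V = 266413/356 (V = ((309 + 25*(-7)) + 50) - (-565 + 231/356) = ((309 - 175) + 50) - 1*(-200909/356) = (134 + 50) + 200909/356 = 184 + 200909/356 = 266413/356 ≈ 748.35)
V² = (266413/356)² = 70975886569/126736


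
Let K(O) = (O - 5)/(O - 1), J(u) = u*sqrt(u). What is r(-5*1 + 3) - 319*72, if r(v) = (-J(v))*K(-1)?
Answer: -22968 + 6*I*sqrt(2) ≈ -22968.0 + 8.4853*I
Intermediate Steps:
J(u) = u**(3/2)
K(O) = (-5 + O)/(-1 + O)
r(v) = -3*v**(3/2) (r(v) = (-v**(3/2))*((-5 - 1)/(-1 - 1)) = (-v**(3/2))*(-6/(-2)) = (-v**(3/2))*(-1/2*(-6)) = -v**(3/2)*3 = -3*v**(3/2))
r(-5*1 + 3) - 319*72 = -3*(-5*1 + 3)**(3/2) - 319*72 = -3*(-5 + 3)**(3/2) - 22968 = -(-6)*I*sqrt(2) - 22968 = 6*I*sqrt(2) - 22968 = -22968 + 6*I*sqrt(2)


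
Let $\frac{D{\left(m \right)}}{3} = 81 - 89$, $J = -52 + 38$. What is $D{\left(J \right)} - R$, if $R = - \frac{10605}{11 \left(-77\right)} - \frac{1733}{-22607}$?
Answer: $- \frac{100110026}{2735447} \approx -36.597$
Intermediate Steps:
$J = -14$
$D{\left(m \right)} = -24$ ($D{\left(m \right)} = 3 \left(81 - 89\right) = 3 \left(-8\right) = -24$)
$R = \frac{34459298}{2735447}$ ($R = - \frac{10605}{-847} - - \frac{1733}{22607} = \left(-10605\right) \left(- \frac{1}{847}\right) + \frac{1733}{22607} = \frac{1515}{121} + \frac{1733}{22607} = \frac{34459298}{2735447} \approx 12.597$)
$D{\left(J \right)} - R = -24 - \frac{34459298}{2735447} = - \frac{100110026}{2735447}$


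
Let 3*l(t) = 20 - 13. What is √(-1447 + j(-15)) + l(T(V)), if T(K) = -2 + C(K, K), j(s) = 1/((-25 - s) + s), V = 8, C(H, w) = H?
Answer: 7/3 + 4*I*√2261/5 ≈ 2.3333 + 38.04*I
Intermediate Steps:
j(s) = -1/25 (j(s) = 1/(-25) = -1/25)
T(K) = -2 + K
l(t) = 7/3 (l(t) = (20 - 13)/3 = (⅓)*7 = 7/3)
√(-1447 + j(-15)) + l(T(V)) = √(-1447 - 1/25) + 7/3 = √(-36176/25) + 7/3 = 4*I*√2261/5 + 7/3 = 7/3 + 4*I*√2261/5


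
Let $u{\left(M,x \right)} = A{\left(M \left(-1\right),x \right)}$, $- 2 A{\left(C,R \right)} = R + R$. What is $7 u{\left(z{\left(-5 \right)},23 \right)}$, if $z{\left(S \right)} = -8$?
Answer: $-161$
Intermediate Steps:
$A{\left(C,R \right)} = - R$ ($A{\left(C,R \right)} = - \frac{R + R}{2} = - \frac{2 R}{2} = - R$)
$u{\left(M,x \right)} = - x$
$7 u{\left(z{\left(-5 \right)},23 \right)} = 7 \left(\left(-1\right) 23\right) = 7 \left(-23\right) = -161$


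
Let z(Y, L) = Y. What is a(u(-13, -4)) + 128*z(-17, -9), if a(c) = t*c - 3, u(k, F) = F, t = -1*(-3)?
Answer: -2191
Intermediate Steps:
t = 3
a(c) = -3 + 3*c (a(c) = 3*c - 3 = -3 + 3*c)
a(u(-13, -4)) + 128*z(-17, -9) = (-3 + 3*(-4)) + 128*(-17) = (-3 - 12) - 2176 = -15 - 2176 = -2191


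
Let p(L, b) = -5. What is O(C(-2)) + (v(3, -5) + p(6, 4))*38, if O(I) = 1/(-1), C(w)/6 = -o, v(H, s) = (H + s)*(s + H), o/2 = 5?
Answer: -39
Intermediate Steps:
o = 10 (o = 2*5 = 10)
v(H, s) = (H + s)**2 (v(H, s) = (H + s)*(H + s) = (H + s)**2)
C(w) = -60 (C(w) = 6*(-1*10) = 6*(-10) = -60)
O(I) = -1 (O(I) = 1*(-1) = -1)
O(C(-2)) + (v(3, -5) + p(6, 4))*38 = -1 + ((3 - 5)**2 - 5)*38 = -1 + ((-2)**2 - 5)*38 = -1 + (4 - 5)*38 = -1 - 1*38 = -1 - 38 = -39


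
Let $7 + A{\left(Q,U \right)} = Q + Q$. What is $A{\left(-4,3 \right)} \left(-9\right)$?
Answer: $135$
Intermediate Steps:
$A{\left(Q,U \right)} = -7 + 2 Q$ ($A{\left(Q,U \right)} = -7 + \left(Q + Q\right) = -7 + 2 Q$)
$A{\left(-4,3 \right)} \left(-9\right) = \left(-7 + 2 \left(-4\right)\right) \left(-9\right) = \left(-7 - 8\right) \left(-9\right) = \left(-15\right) \left(-9\right) = 135$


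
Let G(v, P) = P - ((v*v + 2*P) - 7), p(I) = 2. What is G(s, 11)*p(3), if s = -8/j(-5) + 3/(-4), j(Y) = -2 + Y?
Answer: -3257/392 ≈ -8.3087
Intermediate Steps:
s = 11/28 (s = -8/(-2 - 5) + 3/(-4) = -8/(-7) + 3*(-¼) = -8*(-⅐) - ¾ = 8/7 - ¾ = 11/28 ≈ 0.39286)
G(v, P) = 7 - P - v² (G(v, P) = P - ((v² + 2*P) - 7) = P - (-7 + v² + 2*P) = P + (7 - v² - 2*P) = 7 - P - v²)
G(s, 11)*p(3) = (7 - 1*11 - (11/28)²)*2 = (7 - 11 - 1*121/784)*2 = (7 - 11 - 121/784)*2 = -3257/784*2 = -3257/392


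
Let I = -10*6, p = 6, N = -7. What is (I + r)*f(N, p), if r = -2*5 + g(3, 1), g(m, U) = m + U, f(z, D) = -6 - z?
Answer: -66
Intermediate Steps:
I = -60
g(m, U) = U + m
r = -6 (r = -2*5 + (1 + 3) = -10 + 4 = -6)
(I + r)*f(N, p) = (-60 - 6)*(-6 - 1*(-7)) = -66*(-6 + 7) = -66*1 = -66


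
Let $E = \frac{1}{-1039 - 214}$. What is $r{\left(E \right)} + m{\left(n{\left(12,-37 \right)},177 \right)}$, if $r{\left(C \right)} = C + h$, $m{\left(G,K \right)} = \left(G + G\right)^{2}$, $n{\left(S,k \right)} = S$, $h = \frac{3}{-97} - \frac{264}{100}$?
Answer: $\frac{1742072294}{3038525} \approx 573.33$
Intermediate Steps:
$h = - \frac{6477}{2425}$ ($h = 3 \left(- \frac{1}{97}\right) - \frac{66}{25} = - \frac{3}{97} - \frac{66}{25} = - \frac{6477}{2425} \approx -2.6709$)
$E = - \frac{1}{1253}$ ($E = \frac{1}{-1039 - 214} = \frac{1}{-1253} = - \frac{1}{1253} \approx -0.00079808$)
$m{\left(G,K \right)} = 4 G^{2}$ ($m{\left(G,K \right)} = \left(2 G\right)^{2} = 4 G^{2}$)
$r{\left(C \right)} = - \frac{6477}{2425} + C$ ($r{\left(C \right)} = C - \frac{6477}{2425} = - \frac{6477}{2425} + C$)
$r{\left(E \right)} + m{\left(n{\left(12,-37 \right)},177 \right)} = \left(- \frac{6477}{2425} - \frac{1}{1253}\right) + 4 \cdot 12^{2} = - \frac{8118106}{3038525} + 4 \cdot 144 = - \frac{8118106}{3038525} + 576 = \frac{1742072294}{3038525}$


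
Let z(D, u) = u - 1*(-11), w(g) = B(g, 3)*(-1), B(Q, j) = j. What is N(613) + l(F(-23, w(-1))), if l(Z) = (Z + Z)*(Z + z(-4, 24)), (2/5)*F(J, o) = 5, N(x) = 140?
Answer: 2655/2 ≈ 1327.5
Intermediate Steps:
w(g) = -3 (w(g) = 3*(-1) = -3)
F(J, o) = 25/2 (F(J, o) = (5/2)*5 = 25/2)
z(D, u) = 11 + u (z(D, u) = u + 11 = 11 + u)
l(Z) = 2*Z*(35 + Z) (l(Z) = (Z + Z)*(Z + (11 + 24)) = (2*Z)*(Z + 35) = (2*Z)*(35 + Z) = 2*Z*(35 + Z))
N(613) + l(F(-23, w(-1))) = 140 + 2*(25/2)*(35 + 25/2) = 140 + 2*(25/2)*(95/2) = 140 + 2375/2 = 2655/2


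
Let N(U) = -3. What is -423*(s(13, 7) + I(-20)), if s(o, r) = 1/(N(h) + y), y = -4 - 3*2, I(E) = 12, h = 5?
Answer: -65565/13 ≈ -5043.5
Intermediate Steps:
y = -10 (y = -4 - 6 = -10)
s(o, r) = -1/13 (s(o, r) = 1/(-3 - 10) = 1/(-13) = -1/13)
-423*(s(13, 7) + I(-20)) = -423*(-1/13 + 12) = -423*155/13 = -65565/13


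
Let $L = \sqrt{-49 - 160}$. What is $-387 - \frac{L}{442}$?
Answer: $-387 - \frac{i \sqrt{209}}{442} \approx -387.0 - 0.032708 i$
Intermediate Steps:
$L = i \sqrt{209}$ ($L = \sqrt{-209} = i \sqrt{209} \approx 14.457 i$)
$-387 - \frac{L}{442} = -387 - \frac{i \sqrt{209}}{442}$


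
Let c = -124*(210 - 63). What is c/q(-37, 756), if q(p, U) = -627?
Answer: 6076/209 ≈ 29.072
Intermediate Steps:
c = -18228 (c = -124*147 = -18228)
c/q(-37, 756) = -18228/(-627) = -18228*(-1/627) = 6076/209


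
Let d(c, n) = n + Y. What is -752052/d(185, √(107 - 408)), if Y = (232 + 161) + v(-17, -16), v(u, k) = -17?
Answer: -282771552/141677 + 752052*I*√301/141677 ≈ -1995.9 + 92.094*I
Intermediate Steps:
Y = 376 (Y = (232 + 161) - 17 = 393 - 17 = 376)
d(c, n) = 376 + n (d(c, n) = n + 376 = 376 + n)
-752052/d(185, √(107 - 408)) = -752052/(376 + √(107 - 408)) = -752052/(376 + √(-301)) = -752052/(376 + I*√301)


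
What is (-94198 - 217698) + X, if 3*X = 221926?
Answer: -713762/3 ≈ -2.3792e+5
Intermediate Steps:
X = 221926/3 (X = (1/3)*221926 = 221926/3 ≈ 73975.)
(-94198 - 217698) + X = (-94198 - 217698) + 221926/3 = -311896 + 221926/3 = -713762/3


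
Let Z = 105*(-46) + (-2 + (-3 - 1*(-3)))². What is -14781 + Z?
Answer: -19607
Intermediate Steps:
Z = -4826 (Z = -4830 + (-2 + (-3 + 3))² = -4830 + (-2 + 0)² = -4830 + (-2)² = -4830 + 4 = -4826)
-14781 + Z = -14781 - 4826 = -19607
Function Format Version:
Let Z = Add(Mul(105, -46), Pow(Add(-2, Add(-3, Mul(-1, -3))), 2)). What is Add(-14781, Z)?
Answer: -19607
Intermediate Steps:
Z = -4826 (Z = Add(-4830, Pow(Add(-2, Add(-3, 3)), 2)) = Add(-4830, Pow(Add(-2, 0), 2)) = Add(-4830, Pow(-2, 2)) = Add(-4830, 4) = -4826)
Add(-14781, Z) = Add(-14781, -4826) = -19607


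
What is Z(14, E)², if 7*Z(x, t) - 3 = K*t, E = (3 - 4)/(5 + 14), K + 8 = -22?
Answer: 7569/17689 ≈ 0.42789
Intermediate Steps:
K = -30 (K = -8 - 22 = -30)
E = -1/19 ≈ -0.052632
Z(x, t) = 3/7 - 30*t/7 (Z(x, t) = 3/7 + (-30*t)/7 = 3/7 - 30*t/7)
Z(14, E)² = (3/7 - 30/7*(-1/19))² = (3/7 + 30/133)² = (87/133)² = 7569/17689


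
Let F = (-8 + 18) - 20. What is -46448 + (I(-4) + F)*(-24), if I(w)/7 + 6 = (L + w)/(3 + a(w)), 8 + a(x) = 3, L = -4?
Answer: -45872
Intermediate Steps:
a(x) = -5 (a(x) = -8 + 3 = -5)
I(w) = -28 - 7*w/2 (I(w) = -42 + 7*((-4 + w)/(3 - 5)) = -42 + 7*((-4 + w)/(-2)) = -42 + 7*((-4 + w)*(-½)) = -42 + 7*(2 - w/2) = -42 + (14 - 7*w/2) = -28 - 7*w/2)
F = -10 (F = 10 - 20 = -10)
-46448 + (I(-4) + F)*(-24) = -46448 + ((-28 - 7/2*(-4)) - 10)*(-24) = -46448 + ((-28 + 14) - 10)*(-24) = -46448 + (-14 - 10)*(-24) = -46448 - 24*(-24) = -46448 + 576 = -45872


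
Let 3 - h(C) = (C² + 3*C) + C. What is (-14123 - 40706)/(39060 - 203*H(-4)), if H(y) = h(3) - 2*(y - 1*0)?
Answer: -54829/41090 ≈ -1.3344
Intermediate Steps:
h(C) = 3 - C² - 4*C (h(C) = 3 - ((C² + 3*C) + C) = 3 - (C² + 4*C) = 3 + (-C² - 4*C) = 3 - C² - 4*C)
H(y) = -18 - 2*y (H(y) = (3 - 1*3² - 4*3) - 2*(y - 1*0) = (3 - 1*9 - 12) - 2*(y + 0) = (3 - 9 - 12) - 2*y = -18 - 2*y)
(-14123 - 40706)/(39060 - 203*H(-4)) = (-14123 - 40706)/(39060 - 203*(-18 - 2*(-4))) = -54829/(39060 - 203*(-18 + 8)) = -54829/(39060 - 203*(-10)) = -54829/(39060 + 2030) = -54829/41090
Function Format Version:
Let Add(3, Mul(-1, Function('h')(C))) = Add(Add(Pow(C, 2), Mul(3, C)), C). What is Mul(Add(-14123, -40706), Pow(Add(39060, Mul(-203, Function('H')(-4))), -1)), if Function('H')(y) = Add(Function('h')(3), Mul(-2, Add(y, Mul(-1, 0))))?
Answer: Rational(-54829, 41090) ≈ -1.3344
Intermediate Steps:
Function('h')(C) = Add(3, Mul(-1, Pow(C, 2)), Mul(-4, C)) (Function('h')(C) = Add(3, Mul(-1, Add(Add(Pow(C, 2), Mul(3, C)), C))) = Add(3, Mul(-1, Add(Pow(C, 2), Mul(4, C)))) = Add(3, Add(Mul(-1, Pow(C, 2)), Mul(-4, C))) = Add(3, Mul(-1, Pow(C, 2)), Mul(-4, C)))
Function('H')(y) = Add(-18, Mul(-2, y)) (Function('H')(y) = Add(Add(3, Mul(-1, Pow(3, 2)), Mul(-4, 3)), Mul(-2, Add(y, Mul(-1, 0)))) = Add(Add(3, Mul(-1, 9), -12), Mul(-2, Add(y, 0))) = Add(Add(3, -9, -12), Mul(-2, y)) = Add(-18, Mul(-2, y)))
Mul(Add(-14123, -40706), Pow(Add(39060, Mul(-203, Function('H')(-4))), -1)) = Mul(Add(-14123, -40706), Pow(Add(39060, Mul(-203, Add(-18, Mul(-2, -4)))), -1)) = Mul(-54829, Pow(Add(39060, Mul(-203, Add(-18, 8))), -1)) = Mul(-54829, Pow(Add(39060, Mul(-203, -10)), -1)) = Mul(-54829, Pow(Add(39060, 2030), -1)) = Mul(-54829, Pow(41090, -1)) = Mul(-54829, Rational(1, 41090)) = Rational(-54829, 41090)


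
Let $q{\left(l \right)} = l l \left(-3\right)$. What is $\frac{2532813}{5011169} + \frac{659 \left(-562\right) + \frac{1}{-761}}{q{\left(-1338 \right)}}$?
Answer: $\frac{11764288623158467}{20481284382043788} \approx 0.57439$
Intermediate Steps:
$q{\left(l \right)} = - 3 l^{2}$ ($q{\left(l \right)} = l^{2} \left(-3\right) = - 3 l^{2}$)
$\frac{2532813}{5011169} + \frac{659 \left(-562\right) + \frac{1}{-761}}{q{\left(-1338 \right)}} = \frac{2532813}{5011169} + \frac{659 \left(-562\right) + \frac{1}{-761}}{\left(-3\right) \left(-1338\right)^{2}} = 2532813 \cdot \frac{1}{5011169} + \frac{-370358 - \frac{1}{761}}{\left(-3\right) 1790244} = \frac{2532813}{5011169} - \frac{281842439}{761 \left(-5370732\right)} = \frac{2532813}{5011169} - - \frac{281842439}{4087127052} = \frac{2532813}{5011169} + \frac{281842439}{4087127052} = \frac{11764288623158467}{20481284382043788}$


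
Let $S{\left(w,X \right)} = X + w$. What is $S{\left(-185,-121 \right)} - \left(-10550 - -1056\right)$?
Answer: $9188$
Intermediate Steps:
$S{\left(-185,-121 \right)} - \left(-10550 - -1056\right) = \left(-121 - 185\right) - \left(-10550 - -1056\right) = -306 - \left(-10550 + 1056\right) = -306 - -9494 = -306 + 9494 = 9188$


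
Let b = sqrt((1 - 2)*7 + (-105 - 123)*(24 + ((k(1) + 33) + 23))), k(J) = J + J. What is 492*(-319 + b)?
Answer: -156948 + 492*I*sqrt(18703) ≈ -1.5695e+5 + 67285.0*I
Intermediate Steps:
k(J) = 2*J
b = I*sqrt(18703) (b = sqrt((1 - 2)*7 + (-105 - 123)*(24 + ((2*1 + 33) + 23))) = sqrt(-1*7 - 228*(24 + ((2 + 33) + 23))) = sqrt(-7 - 228*(24 + (35 + 23))) = sqrt(-7 - 228*(24 + 58)) = sqrt(-7 - 228*82) = sqrt(-7 - 18696) = sqrt(-18703) = I*sqrt(18703) ≈ 136.76*I)
492*(-319 + b) = 492*(-319 + I*sqrt(18703)) = -156948 + 492*I*sqrt(18703)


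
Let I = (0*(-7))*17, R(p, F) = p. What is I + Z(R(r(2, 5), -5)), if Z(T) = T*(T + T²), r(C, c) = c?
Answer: 150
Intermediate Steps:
I = 0 (I = 0*17 = 0)
I + Z(R(r(2, 5), -5)) = 0 + 5²*(1 + 5) = 0 + 25*6 = 0 + 150 = 150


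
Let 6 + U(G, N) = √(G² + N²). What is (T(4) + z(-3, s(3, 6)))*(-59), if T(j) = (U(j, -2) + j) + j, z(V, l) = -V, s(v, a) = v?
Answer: -295 - 118*√5 ≈ -558.86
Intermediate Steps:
U(G, N) = -6 + √(G² + N²)
T(j) = -6 + √(4 + j²) + 2*j (T(j) = ((-6 + √(j² + (-2)²)) + j) + j = ((-6 + √(j² + 4)) + j) + j = ((-6 + √(4 + j²)) + j) + j = (-6 + j + √(4 + j²)) + j = -6 + √(4 + j²) + 2*j)
(T(4) + z(-3, s(3, 6)))*(-59) = ((-6 + √(4 + 4²) + 2*4) - 1*(-3))*(-59) = ((-6 + √(4 + 16) + 8) + 3)*(-59) = ((-6 + √20 + 8) + 3)*(-59) = ((-6 + 2*√5 + 8) + 3)*(-59) = ((2 + 2*√5) + 3)*(-59) = (5 + 2*√5)*(-59) = -295 - 118*√5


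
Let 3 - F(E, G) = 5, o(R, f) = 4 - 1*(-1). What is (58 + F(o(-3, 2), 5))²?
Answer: 3136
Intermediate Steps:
o(R, f) = 5 (o(R, f) = 4 + 1 = 5)
F(E, G) = -2 (F(E, G) = 3 - 1*5 = 3 - 5 = -2)
(58 + F(o(-3, 2), 5))² = (58 - 2)² = 56² = 3136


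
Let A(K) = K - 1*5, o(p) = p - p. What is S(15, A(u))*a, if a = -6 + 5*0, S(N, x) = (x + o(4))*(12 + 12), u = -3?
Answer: 1152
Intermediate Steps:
o(p) = 0
A(K) = -5 + K (A(K) = K - 5 = -5 + K)
S(N, x) = 24*x (S(N, x) = (x + 0)*(12 + 12) = x*24 = 24*x)
a = -6 (a = -6 + 0 = -6)
S(15, A(u))*a = (24*(-5 - 3))*(-6) = (24*(-8))*(-6) = -192*(-6) = 1152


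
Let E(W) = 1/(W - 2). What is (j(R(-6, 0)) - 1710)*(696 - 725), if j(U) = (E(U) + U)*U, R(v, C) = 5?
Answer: 146450/3 ≈ 48817.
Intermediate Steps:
E(W) = 1/(-2 + W)
j(U) = U*(U + 1/(-2 + U)) (j(U) = (1/(-2 + U) + U)*U = (U + 1/(-2 + U))*U = U*(U + 1/(-2 + U)))
(j(R(-6, 0)) - 1710)*(696 - 725) = (5*(1 + 5*(-2 + 5))/(-2 + 5) - 1710)*(696 - 725) = (5*(1 + 5*3)/3 - 1710)*(-29) = (5*(⅓)*(1 + 15) - 1710)*(-29) = (5*(⅓)*16 - 1710)*(-29) = (80/3 - 1710)*(-29) = -5050/3*(-29) = 146450/3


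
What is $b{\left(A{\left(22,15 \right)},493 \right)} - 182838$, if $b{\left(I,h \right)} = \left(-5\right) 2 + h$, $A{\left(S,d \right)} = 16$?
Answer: $-182355$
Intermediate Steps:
$b{\left(I,h \right)} = -10 + h$
$b{\left(A{\left(22,15 \right)},493 \right)} - 182838 = \left(-10 + 493\right) - 182838 = 483 - 182838 = -182355$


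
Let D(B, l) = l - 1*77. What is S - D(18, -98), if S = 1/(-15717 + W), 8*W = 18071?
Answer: 18841367/107665 ≈ 175.00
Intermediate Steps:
W = 18071/8 (W = (⅛)*18071 = 18071/8 ≈ 2258.9)
D(B, l) = -77 + l (D(B, l) = l - 77 = -77 + l)
S = -8/107665 (S = 1/(-15717 + 18071/8) = 1/(-107665/8) = -8/107665 ≈ -7.4305e-5)
S - D(18, -98) = -8/107665 - (-77 - 98) = -8/107665 - 1*(-175) = -8/107665 + 175 = 18841367/107665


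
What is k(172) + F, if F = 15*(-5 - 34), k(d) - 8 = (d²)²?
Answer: 875212479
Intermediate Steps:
k(d) = 8 + d⁴ (k(d) = 8 + (d²)² = 8 + d⁴)
F = -585 (F = 15*(-39) = -585)
k(172) + F = (8 + 172⁴) - 585 = (8 + 875213056) - 585 = 875213064 - 585 = 875212479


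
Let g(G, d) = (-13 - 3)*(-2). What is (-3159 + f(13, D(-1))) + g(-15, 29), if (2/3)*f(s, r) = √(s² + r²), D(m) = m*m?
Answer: -3127 + 3*√170/2 ≈ -3107.4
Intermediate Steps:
D(m) = m²
f(s, r) = 3*√(r² + s²)/2 (f(s, r) = 3*√(s² + r²)/2 = 3*√(r² + s²)/2)
g(G, d) = 32 (g(G, d) = -16*(-2) = 32)
(-3159 + f(13, D(-1))) + g(-15, 29) = (-3159 + 3*√(((-1)²)² + 13²)/2) + 32 = (-3159 + 3*√(1² + 169)/2) + 32 = (-3159 + 3*√(1 + 169)/2) + 32 = (-3159 + 3*√170/2) + 32 = -3127 + 3*√170/2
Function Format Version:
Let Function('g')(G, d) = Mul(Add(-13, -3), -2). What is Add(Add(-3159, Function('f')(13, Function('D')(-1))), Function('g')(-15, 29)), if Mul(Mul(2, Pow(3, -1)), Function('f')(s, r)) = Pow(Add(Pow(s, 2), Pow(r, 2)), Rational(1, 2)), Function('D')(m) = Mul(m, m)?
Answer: Add(-3127, Mul(Rational(3, 2), Pow(170, Rational(1, 2)))) ≈ -3107.4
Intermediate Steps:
Function('D')(m) = Pow(m, 2)
Function('f')(s, r) = Mul(Rational(3, 2), Pow(Add(Pow(r, 2), Pow(s, 2)), Rational(1, 2))) (Function('f')(s, r) = Mul(Rational(3, 2), Pow(Add(Pow(s, 2), Pow(r, 2)), Rational(1, 2))) = Mul(Rational(3, 2), Pow(Add(Pow(r, 2), Pow(s, 2)), Rational(1, 2))))
Function('g')(G, d) = 32 (Function('g')(G, d) = Mul(-16, -2) = 32)
Add(Add(-3159, Function('f')(13, Function('D')(-1))), Function('g')(-15, 29)) = Add(Add(-3159, Mul(Rational(3, 2), Pow(Add(Pow(Pow(-1, 2), 2), Pow(13, 2)), Rational(1, 2)))), 32) = Add(Add(-3159, Mul(Rational(3, 2), Pow(Add(Pow(1, 2), 169), Rational(1, 2)))), 32) = Add(Add(-3159, Mul(Rational(3, 2), Pow(Add(1, 169), Rational(1, 2)))), 32) = Add(Add(-3159, Mul(Rational(3, 2), Pow(170, Rational(1, 2)))), 32) = Add(-3127, Mul(Rational(3, 2), Pow(170, Rational(1, 2))))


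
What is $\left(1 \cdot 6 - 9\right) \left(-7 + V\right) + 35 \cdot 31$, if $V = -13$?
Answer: $1145$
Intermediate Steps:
$\left(1 \cdot 6 - 9\right) \left(-7 + V\right) + 35 \cdot 31 = \left(1 \cdot 6 - 9\right) \left(-7 - 13\right) + 35 \cdot 31 = \left(6 - 9\right) \left(-20\right) + 1085 = \left(-3\right) \left(-20\right) + 1085 = 60 + 1085 = 1145$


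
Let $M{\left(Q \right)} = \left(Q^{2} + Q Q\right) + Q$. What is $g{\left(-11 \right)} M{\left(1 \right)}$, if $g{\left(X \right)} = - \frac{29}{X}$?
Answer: $\frac{87}{11} \approx 7.9091$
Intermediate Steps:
$M{\left(Q \right)} = Q + 2 Q^{2}$ ($M{\left(Q \right)} = \left(Q^{2} + Q^{2}\right) + Q = 2 Q^{2} + Q = Q + 2 Q^{2}$)
$g{\left(-11 \right)} M{\left(1 \right)} = - \frac{29}{-11} \cdot 1 \left(1 + 2 \cdot 1\right) = \left(-29\right) \left(- \frac{1}{11}\right) 1 \left(1 + 2\right) = \frac{29 \cdot 1 \cdot 3}{11} = \frac{29}{11} \cdot 3 = \frac{87}{11}$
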